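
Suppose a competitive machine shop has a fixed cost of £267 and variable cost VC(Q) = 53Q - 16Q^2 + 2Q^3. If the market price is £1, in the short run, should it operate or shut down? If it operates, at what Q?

Variable cost is VC = 53Q - 16Q^2 + 2Q^3, so AVC = VC/Q = 53 - 16Q + 2Q^2 and MC = dTC/dQ = 53 - 32Q + 6Q^2.
AVC is minimized where dAVC/dQ = -16 + 4Q = 0, at Q = 4; min AVC = 53 - 16·4 + 2·4^2 = £21.
Since P = £1 < min AVC = £21, price fails to cover variable cost at any output.
Shutting down limits the loss to fixed cost, £267.

Shut down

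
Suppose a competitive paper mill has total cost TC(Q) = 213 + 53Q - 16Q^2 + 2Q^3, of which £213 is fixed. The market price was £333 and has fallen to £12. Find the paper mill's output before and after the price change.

Output falls from 10 to 0 (the firm shuts down)

MC = 53 - 32Q + 6Q^2; the shutdown threshold is min AVC = £21 (at Q = 4).
At P = £333 ≥ min AVC, set P = MC on the rising branch: Q = 10.
At P = £12 < min AVC = £21, price no longer covers variable cost at any output, so the firm shuts down: Q = 0.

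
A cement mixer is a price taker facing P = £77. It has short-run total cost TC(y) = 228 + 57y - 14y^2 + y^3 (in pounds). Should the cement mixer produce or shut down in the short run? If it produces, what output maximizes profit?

Produce at y = 10

Strip out fixed cost: VC = 57y - 14y^2 + y^3. Then AVC = 57 - 14y + y^2 and MC = 57 - 28y + 3y^2.
AVC is minimized where dAVC/dy = -14 + 2y = 0, at y = 7; min AVC = 57 - 14·7 + 7^2 = £8.
P = £77 exceeds min AVC = £8, so the firm stays open.
Set P = MC: 77 = 57 - 28y + 3y^2 → -20 - 28y + 3y^2 = 0. The roots are y = -2/3 and y = 10; the profit-maximizing output is on the rising part of MC, so y* = 10.
Check: AVC at y = 10 is £17 ≤ P, so revenue covers variable cost.
Profit = P·y − TC = 77·10 − 398 = £372.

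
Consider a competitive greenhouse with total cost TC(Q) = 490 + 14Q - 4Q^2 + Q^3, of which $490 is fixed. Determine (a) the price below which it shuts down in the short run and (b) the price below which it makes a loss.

Shutdown price = $10; break-even price = $105

AVC = 14 - 4Q + Q^2; minimized at Q = 2, giving min AVC = $10. That is the shutdown price.
ATC = 490/Q + 14 - 4Q + Q^2. Setting dATC/dQ = −490/Q^2 − 4 + 2Q = 0 gives Q = 7 (since 2·7^3 − 4·7^2 = 490).
min ATC = 490/7 + 14 − 4·7 + 7^2 = $105. That is the break-even price.
For $10 ≤ P < $105 the firm produces at a loss; below $10 it shuts down.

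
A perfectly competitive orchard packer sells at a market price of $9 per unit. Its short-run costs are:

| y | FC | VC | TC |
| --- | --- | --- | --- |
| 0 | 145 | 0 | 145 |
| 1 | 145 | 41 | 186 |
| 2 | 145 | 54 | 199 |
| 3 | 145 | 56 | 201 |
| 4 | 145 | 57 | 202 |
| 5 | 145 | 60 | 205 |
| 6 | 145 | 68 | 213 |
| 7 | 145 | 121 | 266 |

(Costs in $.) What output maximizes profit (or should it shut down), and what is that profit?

y = 0 (shut down); profit = -$145

Profit at each row (π = 9y − TC): y=0: -145; y=1: -177; y=2: -181; y=3: -174; y=4: -166; y=5: -160; y=6: -159; y=7: -203.
Profit is highest at y = 0. Equivalently, the lowest AVC in the table is 68/6 ≈ $11.33 at y = 6, and P = $9 falls below it — price never covers variable cost, so the firm shuts down and loses only its fixed cost.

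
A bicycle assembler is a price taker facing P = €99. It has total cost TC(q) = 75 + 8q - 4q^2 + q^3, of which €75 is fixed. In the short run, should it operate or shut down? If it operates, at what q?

Produce at q = 7

From TC, MC = TC'(q) = 8 - 8q + 3q^2 and AVC = VC/q = 8 - 4q + q^2.
AVC is minimized where dAVC/dq = -4 + 2q = 0, at q = 2; min AVC = 8 - 4·2 + 2^2 = €4.
Because €99 ≥ €4, revenue can cover variable cost; the firm operates.
Set P = MC: 99 = 8 - 8q + 3q^2 → -91 - 8q + 3q^2 = 0. The roots are q = -13/3 and q = 7; the profit-maximizing output is on the rising part of MC, so q* = 7.
Check: AVC at q = 7 is €29 ≤ P, so revenue covers variable cost.
Profit = P·q − TC = 99·7 − 278 = €415.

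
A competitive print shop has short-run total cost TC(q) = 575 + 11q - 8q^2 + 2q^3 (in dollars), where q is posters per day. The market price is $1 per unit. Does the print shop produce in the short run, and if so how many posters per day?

From TC, MC = TC'(q) = 11 - 16q + 6q^2 and AVC = VC/q = 11 - 8q + 2q^2.
AVC hits its minimum where MC = AVC, at q = 2, giving min AVC = 11 - 8·2 + 2·2^2 = $3.
P = $1 lies below min AVC = $3; no output level covers variable cost.
Best response: produce nothing and absorb the $575 fixed cost.

Shut down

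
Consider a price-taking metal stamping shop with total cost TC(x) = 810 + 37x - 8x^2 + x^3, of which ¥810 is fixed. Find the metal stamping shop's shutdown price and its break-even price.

Shutdown price = ¥21; break-even price = ¥136

Shutdown price = min AVC. AVC = 37 - 8x + x^2, with vertex at x = 4 and minimum ¥21.
ATC = 810/x + 37 - 8x + x^2. Setting dATC/dx = −810/x^2 − 8 + 2x = 0 gives x = 9 (since 2·9^3 − 8·9^2 = 810).
min ATC = 810/9 + 37 − 8·9 + 9^2 = ¥136. That is the break-even price.
For ¥21 ≤ P < ¥136 the firm produces at a loss; below ¥21 it shuts down.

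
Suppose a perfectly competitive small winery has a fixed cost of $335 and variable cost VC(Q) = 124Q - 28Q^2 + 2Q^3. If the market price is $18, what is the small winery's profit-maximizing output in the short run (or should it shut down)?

Shut down

From TC, MC = TC'(Q) = 124 - 56Q + 6Q^2 and AVC = VC/Q = 124 - 28Q + 2Q^2.
AVC is minimized where dAVC/dQ = -28 + 4Q = 0, at Q = 7; min AVC = 124 - 28·7 + 2·7^2 = $26.
Since P = $18 < min AVC = $26, price fails to cover variable cost at any output.
The firm minimizes its loss by shutting down and losing only its fixed cost of $335.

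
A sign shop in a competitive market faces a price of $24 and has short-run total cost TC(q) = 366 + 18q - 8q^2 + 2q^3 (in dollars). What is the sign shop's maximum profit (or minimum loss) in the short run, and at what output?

Profit = -$330 at q = 3

AVC = 18 - 8q + 2q^2; min AVC = $10 at q = 2. Since P = $24 ≥ min AVC, the firm produces.
MC = 18 - 16q + 6q^2. Setting P = MC and taking the root on the rising branch gives q* = 3.
TR = 24·3 = 72. TC = 366 + 36 = 402. Profit = 72 − 402 = -$330.
Shutting down would mean losing the fixed cost of $366, so operating at a loss of $330 is better by $36.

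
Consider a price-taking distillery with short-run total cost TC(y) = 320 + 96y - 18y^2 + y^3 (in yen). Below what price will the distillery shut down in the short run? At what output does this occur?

Short-run supply begins at min AVC. From VC = 96y - 18y^2 + y^3, AVC = 96 - 18y + y^2.
dAVC/dy = -18 + 2y = 0 gives y = 9. min AVC = 96 - 18·9 + 9^2 = 15.
The firm shuts down for any P below ¥15.

¥15 per unit, at y = 9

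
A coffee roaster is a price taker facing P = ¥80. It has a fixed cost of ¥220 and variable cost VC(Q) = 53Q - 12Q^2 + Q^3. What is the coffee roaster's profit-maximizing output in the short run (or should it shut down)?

Variable cost is VC = 53Q - 12Q^2 + Q^3, so AVC = VC/Q = 53 - 12Q + Q^2 and MC = dTC/dQ = 53 - 24Q + 3Q^2.
AVC is minimized where dAVC/dQ = -12 + 2Q = 0, at Q = 6; min AVC = 53 - 12·6 + 6^2 = ¥17.
Because ¥80 ≥ ¥17, revenue can cover variable cost; the firm operates.
Solving P = MC: -27 - 24Q + 3Q^2 = 0 ⇒ Q = -1 or 9. On the upward-sloping branch, Q* = 9.
Check: AVC at Q = 9 is ¥26 ≤ P, so revenue covers variable cost.
Profit = P·Q − TC = 80·9 − 454 = ¥266.

Produce at Q = 9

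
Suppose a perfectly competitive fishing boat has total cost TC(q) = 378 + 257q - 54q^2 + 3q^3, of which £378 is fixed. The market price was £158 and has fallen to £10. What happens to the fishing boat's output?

AVC = 257 - 54q + 3q^2, minimized at q = 9 where min AVC = £14. MC = 257 - 108q + 9q^2.
With P = £158 above the shutdown price, P = MC gives q = 11.
At P = £10 < min AVC = £14, price no longer covers variable cost at any output, so the firm shuts down: q = 0.

Output falls from 11 to 0 (the firm shuts down)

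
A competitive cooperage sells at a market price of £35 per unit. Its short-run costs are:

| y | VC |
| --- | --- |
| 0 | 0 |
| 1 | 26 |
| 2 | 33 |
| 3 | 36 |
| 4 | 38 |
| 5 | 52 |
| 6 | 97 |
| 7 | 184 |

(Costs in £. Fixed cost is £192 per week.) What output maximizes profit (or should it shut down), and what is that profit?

Tabulate TR − TC: y=0: -192; y=1: -183; y=2: -155; y=3: -123; y=4: -90; y=5: -69; y=6: -79; y=7: -131.
Profit is maximized at y = 5. AVC there is 52/5 = £10.40 ≤ P, so producing beats shutting down (which would give -£192).

y = 5; profit = -£69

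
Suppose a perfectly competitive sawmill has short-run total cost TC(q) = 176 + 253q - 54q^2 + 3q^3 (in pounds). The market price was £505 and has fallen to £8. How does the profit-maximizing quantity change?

AVC = 253 - 54q + 3q^2, minimized at q = 9 where min AVC = £10. MC = 253 - 108q + 9q^2.
At P = £505 ≥ min AVC, set P = MC on the rising branch: q = 14.
At P = £8 < min AVC = £10, price no longer covers variable cost at any output, so the firm shuts down: q = 0.

Output falls from 14 to 0 (the firm shuts down)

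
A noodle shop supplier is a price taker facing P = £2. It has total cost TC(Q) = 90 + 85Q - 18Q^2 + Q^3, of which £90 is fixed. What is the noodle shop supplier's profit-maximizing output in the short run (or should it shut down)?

Shut down

Strip out fixed cost: VC = 85Q - 18Q^2 + Q^3. Then AVC = 85 - 18Q + Q^2 and MC = 85 - 36Q + 3Q^2.
AVC hits its minimum where MC = AVC, at Q = 9, giving min AVC = 85 - 18·9 + 9^2 = £4.
With P < min AVC (£2 < £4), every unit sold adds to the loss.
The firm minimizes its loss by shutting down and losing only its fixed cost of £90.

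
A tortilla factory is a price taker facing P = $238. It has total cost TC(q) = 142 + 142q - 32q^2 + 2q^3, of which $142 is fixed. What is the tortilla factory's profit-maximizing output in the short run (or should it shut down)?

From TC, MC = TC'(q) = 142 - 64q + 6q^2 and AVC = VC/q = 142 - 32q + 2q^2.
AVC hits its minimum where MC = AVC, at q = 8, giving min AVC = 142 - 32·8 + 2·8^2 = $14.
Since P = $238 ≥ min AVC = $14, price covers variable cost and the firm should produce.
P = MC gives -96 - 64q + 6q^2 = 0, with roots -4/3 and 12. Take the larger (rising MC): q* = 12.
Check: AVC at q = 12 is $46 ≤ P, so revenue covers variable cost.
Profit = P·q − TC = 238·12 − 694 = $2162.

Produce at q = 12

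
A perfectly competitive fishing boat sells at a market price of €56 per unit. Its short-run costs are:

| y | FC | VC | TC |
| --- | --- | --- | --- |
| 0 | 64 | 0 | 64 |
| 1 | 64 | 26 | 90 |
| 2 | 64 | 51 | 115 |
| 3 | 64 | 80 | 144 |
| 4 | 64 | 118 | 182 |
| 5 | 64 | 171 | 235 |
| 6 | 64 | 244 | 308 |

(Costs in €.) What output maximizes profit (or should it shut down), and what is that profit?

Tabulate TR − TC: y=0: -64; y=1: -34; y=2: -3; y=3: 24; y=4: 42; y=5: 45; y=6: 28.
Profit is maximized at y = 5. AVC there is 171/5 = €34.20 ≤ P, so producing beats shutting down (which would give -€64).

y = 5; profit = €45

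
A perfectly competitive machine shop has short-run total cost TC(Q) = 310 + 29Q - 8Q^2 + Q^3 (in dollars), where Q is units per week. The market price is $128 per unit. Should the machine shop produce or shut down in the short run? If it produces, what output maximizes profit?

Produce at Q = 9

Strip out fixed cost: VC = 29Q - 8Q^2 + Q^3. Then AVC = 29 - 8Q + Q^2 and MC = 29 - 16Q + 3Q^2.
AVC hits its minimum where MC = AVC, at Q = 4, giving min AVC = 29 - 8·4 + 4^2 = $13.
Because $128 ≥ $13, revenue can cover variable cost; the firm operates.
P = MC gives -99 - 16Q + 3Q^2 = 0, with roots -11/3 and 9. Take the larger (rising MC): Q* = 9.
Check: AVC at Q = 9 is $38 ≤ P, so revenue covers variable cost.
Profit = P·Q − TC = 128·9 − 652 = $500.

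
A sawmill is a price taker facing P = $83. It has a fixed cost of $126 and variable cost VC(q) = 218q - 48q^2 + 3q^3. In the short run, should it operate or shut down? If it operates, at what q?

Produce at q = 9

Strip out fixed cost: VC = 218q - 48q^2 + 3q^3. Then AVC = 218 - 48q + 3q^2 and MC = 218 - 96q + 9q^2.
AVC is minimized where dAVC/dq = -48 + 6q = 0, at q = 8; min AVC = 218 - 48·8 + 3·8^2 = $26.
Since P = $83 ≥ min AVC = $26, price covers variable cost and the firm should produce.
Solving P = MC: 135 - 96q + 9q^2 = 0 ⇒ q = 5/3 or 9. On the upward-sloping branch, q* = 9.
Check: AVC at q = 9 is $29 ≤ P, so revenue covers variable cost.
Profit = P·q − TC = 83·9 − 387 = $360.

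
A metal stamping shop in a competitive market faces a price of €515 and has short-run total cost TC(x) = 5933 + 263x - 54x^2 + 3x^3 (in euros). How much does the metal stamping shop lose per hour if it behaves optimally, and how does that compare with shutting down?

Profit = -€53 at x = 14

AVC = 263 - 54x + 3x^2; min AVC = €20 at x = 9. Since P = €515 ≥ min AVC, the firm produces.
MC = 263 - 108x + 9x^2. Setting P = MC and taking the root on the rising branch gives x* = 14.
TR = 515·14 = 7210. TC = 5933 + 1330 = 7263. Profit = 7210 − 7263 = -€53.
Shutting down would mean losing the fixed cost of €5933, so operating at a loss of €53 is better by €5880.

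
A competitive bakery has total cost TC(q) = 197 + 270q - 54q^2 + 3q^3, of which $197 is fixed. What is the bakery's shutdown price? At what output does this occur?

$27 per unit, at q = 9

The shutdown price is the minimum of AVC. VC = 270q - 54q^2 + 3q^3, so AVC = 270 - 54q + 3q^2.
At the minimum of AVC, MC = AVC. MC = 270 - 108q + 9q^2; setting MC = AVC gives 6q^2 - 54q = 0, so q = 9. min AVC = 27.
So the shutdown price is $27.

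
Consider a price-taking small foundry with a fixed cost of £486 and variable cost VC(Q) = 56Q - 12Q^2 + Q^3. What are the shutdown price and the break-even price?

Shutdown price = £20; break-even price = £83

AVC = 56 - 12Q + Q^2; minimized at Q = 6, giving min AVC = £20. That is the shutdown price.
ATC = 486/Q + 56 - 12Q + Q^2. Setting dATC/dQ = −486/Q^2 − 12 + 2Q = 0 gives Q = 9 (since 2·9^3 − 12·9^2 = 486).
min ATC = 486/9 + 56 − 12·9 + 9^2 = £83. That is the break-even price.
For £20 ≤ P < £83 the firm produces at a loss; below £20 it shuts down.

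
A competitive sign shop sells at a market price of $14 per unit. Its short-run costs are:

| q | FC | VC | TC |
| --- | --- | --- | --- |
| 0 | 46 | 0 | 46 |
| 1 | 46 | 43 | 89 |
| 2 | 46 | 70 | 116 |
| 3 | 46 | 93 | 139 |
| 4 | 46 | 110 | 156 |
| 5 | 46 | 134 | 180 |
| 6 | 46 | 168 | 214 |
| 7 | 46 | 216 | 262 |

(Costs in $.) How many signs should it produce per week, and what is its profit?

Compute π = P·q − TC at each output: q=0: -46; q=1: -75; q=2: -88; q=3: -97; q=4: -100; q=5: -110; q=6: -130; q=7: -164.
Profit is highest at q = 0. Equivalently, the lowest AVC in the table is 134/5 ≈ $26.80 at q = 5, and P = $14 falls below it — price never covers variable cost, so the firm shuts down and loses only its fixed cost.

q = 0 (shut down); profit = -$46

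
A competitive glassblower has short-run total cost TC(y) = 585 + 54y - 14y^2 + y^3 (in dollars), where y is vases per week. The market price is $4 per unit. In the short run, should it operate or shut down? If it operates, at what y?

Shut down

From TC, MC = TC'(y) = 54 - 28y + 3y^2 and AVC = VC/y = 54 - 14y + y^2.
AVC is minimized where dAVC/dy = -14 + 2y = 0, at y = 7; min AVC = 54 - 14·7 + 7^2 = $5.
With P < min AVC ($4 < $5), every unit sold adds to the loss.
Best response: produce nothing and absorb the $585 fixed cost.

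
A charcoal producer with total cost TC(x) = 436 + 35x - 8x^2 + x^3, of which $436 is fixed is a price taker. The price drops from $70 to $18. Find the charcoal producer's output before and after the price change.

MC = 35 - 16x + 3x^2; the shutdown threshold is min AVC = $19 (at x = 4).
With P = $70 above the shutdown price, P = MC gives x = 7.
At P = $18 < min AVC = $19, price no longer covers variable cost at any output, so the firm shuts down: x = 0.

Output falls from 7 to 0 (the firm shuts down)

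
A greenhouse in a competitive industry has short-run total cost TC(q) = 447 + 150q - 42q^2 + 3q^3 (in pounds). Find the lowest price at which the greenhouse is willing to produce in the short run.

£3 per unit

Short-run supply begins at min AVC. From VC = 150q - 42q^2 + 3q^3, AVC = 150 - 42q + 3q^2.
dAVC/dq = -42 + 6q = 0 gives q = 7. min AVC = 150 - 42·7 + 3·7^2 = 3.
For P < £3 the firm produces nothing.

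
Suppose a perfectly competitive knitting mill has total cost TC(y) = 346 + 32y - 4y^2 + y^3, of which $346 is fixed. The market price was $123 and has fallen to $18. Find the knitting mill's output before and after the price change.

AVC = 32 - 4y + y^2, minimized at y = 2 where min AVC = $28. MC = 32 - 8y + 3y^2.
With P = $123 above the shutdown price, P = MC gives y = 7.
At P = $18 < min AVC = $28, price no longer covers variable cost at any output, so the firm shuts down: y = 0.

Output falls from 7 to 0 (the firm shuts down)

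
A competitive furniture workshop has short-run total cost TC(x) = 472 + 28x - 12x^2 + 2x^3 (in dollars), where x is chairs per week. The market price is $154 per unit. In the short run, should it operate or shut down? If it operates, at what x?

Variable cost is VC = 28x - 12x^2 + 2x^3, so AVC = VC/x = 28 - 12x + 2x^2 and MC = dTC/dx = 28 - 24x + 6x^2.
AVC is minimized where dAVC/dx = -12 + 4x = 0, at x = 3; min AVC = 28 - 12·3 + 2·3^2 = $10.
Since P = $154 ≥ min AVC = $10, price covers variable cost and the firm should produce.
Solving P = MC: -126 - 24x + 6x^2 = 0 ⇒ x = -3 or 7. On the upward-sloping branch, x* = 7.
Check: AVC at x = 7 is $42 ≤ P, so revenue covers variable cost.
Profit = P·x − TC = 154·7 − 766 = $312.

Produce at x = 7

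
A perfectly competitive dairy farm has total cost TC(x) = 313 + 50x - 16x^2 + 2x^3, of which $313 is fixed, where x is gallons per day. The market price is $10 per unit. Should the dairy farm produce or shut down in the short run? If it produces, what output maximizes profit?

Shut down

Variable cost is VC = 50x - 16x^2 + 2x^3, so AVC = VC/x = 50 - 16x + 2x^2 and MC = dTC/dx = 50 - 32x + 6x^2.
AVC hits its minimum where MC = AVC, at x = 4, giving min AVC = 50 - 16·4 + 2·4^2 = $18.
P = $10 lies below min AVC = $18; no output level covers variable cost.
Best response: produce nothing and absorb the $313 fixed cost.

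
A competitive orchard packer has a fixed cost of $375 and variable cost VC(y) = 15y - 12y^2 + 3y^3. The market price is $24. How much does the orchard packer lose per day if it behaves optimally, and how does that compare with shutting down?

Profit = -$321 at y = 3

AVC = 15 - 12y + 3y^2; min AVC = $3 at y = 2. Since P = $24 ≥ min AVC, the firm produces.
With MC = 15 - 24y + 9y^2, P = MC on the upward-sloping part at y* = 3.
TR = 24·3 = 72. TC = 375 + 18 = 393. Profit = 72 − 393 = -$321.
That loss of $321 beats the $375 the firm would lose by shutting down; producing recovers $54 of fixed cost.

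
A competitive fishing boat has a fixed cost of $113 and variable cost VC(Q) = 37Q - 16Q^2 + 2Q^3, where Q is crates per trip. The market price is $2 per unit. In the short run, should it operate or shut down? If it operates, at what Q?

Strip out fixed cost: VC = 37Q - 16Q^2 + 2Q^3. Then AVC = 37 - 16Q + 2Q^2 and MC = 37 - 32Q + 6Q^2.
The AVC parabola has its vertex at Q = 16/4 = 4, where AVC = 37 - 16·4 + 2·4^2 = $5.
With P < min AVC ($2 < $5), every unit sold adds to the loss.
Shutting down limits the loss to fixed cost, $113.

Shut down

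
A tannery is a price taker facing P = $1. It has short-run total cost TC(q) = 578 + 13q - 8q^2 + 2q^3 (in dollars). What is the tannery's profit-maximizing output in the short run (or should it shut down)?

Strip out fixed cost: VC = 13q - 8q^2 + 2q^3. Then AVC = 13 - 8q + 2q^2 and MC = 13 - 16q + 6q^2.
AVC is minimized where dAVC/dq = -8 + 4q = 0, at q = 2; min AVC = 13 - 8·2 + 2·2^2 = $5.
Since P = $1 < min AVC = $5, price fails to cover variable cost at any output.
Shutting down limits the loss to fixed cost, $578.

Shut down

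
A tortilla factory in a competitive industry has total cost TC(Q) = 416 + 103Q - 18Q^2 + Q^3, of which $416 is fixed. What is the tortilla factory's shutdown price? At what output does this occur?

$22 per unit, at Q = 9

The firm shuts down when price falls below the minimum of average variable cost. AVC = VC/Q = 103 - 18Q + Q^2.
dAVC/dQ = -18 + 2Q = 0 gives Q = 9. min AVC = 103 - 18·9 + 9^2 = 22.
For P < $22 the firm produces nothing.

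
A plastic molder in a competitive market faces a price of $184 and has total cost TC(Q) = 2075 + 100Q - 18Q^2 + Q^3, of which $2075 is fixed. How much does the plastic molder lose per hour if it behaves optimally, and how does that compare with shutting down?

AVC = 100 - 18Q + Q^2; min AVC = $19 at Q = 9. Since P = $184 ≥ min AVC, the firm produces.
With MC = 100 - 36Q + 3Q^2, P = MC on the upward-sloping part at Q* = 14.
TR = 184·14 = 2576. TC = 2075 + 616 = 2691. Profit = 2576 − 2691 = -$115.
Shutting down would mean losing the fixed cost of $2075, so operating at a loss of $115 is better by $1960.

Profit = -$115 at Q = 14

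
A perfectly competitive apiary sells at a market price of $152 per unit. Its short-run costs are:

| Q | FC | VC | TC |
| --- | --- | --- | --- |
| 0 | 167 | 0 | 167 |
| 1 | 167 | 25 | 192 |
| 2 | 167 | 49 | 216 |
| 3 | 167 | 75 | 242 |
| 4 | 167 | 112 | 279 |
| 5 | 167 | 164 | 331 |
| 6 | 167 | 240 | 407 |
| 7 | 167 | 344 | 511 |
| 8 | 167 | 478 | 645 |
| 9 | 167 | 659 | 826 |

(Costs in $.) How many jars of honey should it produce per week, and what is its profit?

Q = 8; profit = $571

Compute π = P·Q − TC at each output: Q=0: -167; Q=1: -40; Q=2: 88; Q=3: 214; Q=4: 329; Q=5: 429; Q=6: 505; Q=7: 553; Q=8: 571; Q=9: 542.
Profit is maximized at Q = 8. AVC there is 478/8 = $59.75 ≤ P, so producing beats shutting down (which would give -$167).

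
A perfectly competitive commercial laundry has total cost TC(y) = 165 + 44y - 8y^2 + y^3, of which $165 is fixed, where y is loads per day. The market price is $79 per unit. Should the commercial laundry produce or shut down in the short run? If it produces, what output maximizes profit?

Produce at y = 7

Strip out fixed cost: VC = 44y - 8y^2 + y^3. Then AVC = 44 - 8y + y^2 and MC = 44 - 16y + 3y^2.
The AVC parabola has its vertex at y = 8/2 = 4, where AVC = 44 - 8·4 + 4^2 = $28.
Since P = $79 ≥ min AVC = $28, price covers variable cost and the firm should produce.
Set P = MC: 79 = 44 - 16y + 3y^2 → -35 - 16y + 3y^2 = 0. The roots are y = -5/3 and y = 7; the profit-maximizing output is on the rising part of MC, so y* = 7.
Check: AVC at y = 7 is $37 ≤ P, so revenue covers variable cost.
Profit = P·y − TC = 79·7 − 424 = $129.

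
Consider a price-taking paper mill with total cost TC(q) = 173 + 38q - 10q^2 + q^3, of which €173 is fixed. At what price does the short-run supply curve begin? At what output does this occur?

The firm shuts down when price falls below the minimum of average variable cost. AVC = VC/q = 38 - 10q + q^2.
At the minimum of AVC, MC = AVC. MC = 38 - 20q + 3q^2; setting MC = AVC gives 2q^2 - 10q = 0, so q = 5. min AVC = 13.
The firm shuts down for any P below €13.

€13 per unit, at q = 5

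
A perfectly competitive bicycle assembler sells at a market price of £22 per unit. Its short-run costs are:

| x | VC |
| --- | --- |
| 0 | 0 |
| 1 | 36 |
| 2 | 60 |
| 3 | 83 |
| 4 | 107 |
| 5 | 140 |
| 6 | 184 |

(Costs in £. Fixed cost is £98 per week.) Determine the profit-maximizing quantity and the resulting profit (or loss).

Compute π = P·x − TC at each output: x=0: -98; x=1: -112; x=2: -114; x=3: -115; x=4: -117; x=5: -128; x=6: -150.
Profit is highest at x = 0. Equivalently, the lowest AVC in the table is 107/4 ≈ £26.75 at x = 4, and P = £22 falls below it — price never covers variable cost, so the firm shuts down and loses only its fixed cost.

x = 0 (shut down); profit = -£98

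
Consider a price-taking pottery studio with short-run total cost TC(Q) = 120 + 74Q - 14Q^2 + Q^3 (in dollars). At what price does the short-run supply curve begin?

$25 per unit

The shutdown price is the minimum of AVC. VC = 74Q - 14Q^2 + Q^3, so AVC = 74 - 14Q + Q^2.
At the minimum of AVC, MC = AVC. MC = 74 - 28Q + 3Q^2; setting MC = AVC gives 2Q^2 - 14Q = 0, so Q = 7. min AVC = 25.
So the shutdown price is $25.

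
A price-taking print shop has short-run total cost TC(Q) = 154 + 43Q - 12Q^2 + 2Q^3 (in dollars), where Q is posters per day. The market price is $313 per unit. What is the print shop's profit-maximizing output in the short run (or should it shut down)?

Produce at Q = 9

Strip out fixed cost: VC = 43Q - 12Q^2 + 2Q^3. Then AVC = 43 - 12Q + 2Q^2 and MC = 43 - 24Q + 6Q^2.
AVC hits its minimum where MC = AVC, at Q = 3, giving min AVC = 43 - 12·3 + 2·3^2 = $25.
P = $313 exceeds min AVC = $25, so the firm stays open.
Set P = MC: 313 = 43 - 24Q + 6Q^2 → -270 - 24Q + 6Q^2 = 0. The roots are Q = -5 and Q = 9; the profit-maximizing output is on the rising part of MC, so Q* = 9.
Check: AVC at Q = 9 is $97 ≤ P, so revenue covers variable cost.
Profit = P·Q − TC = 313·9 − 1027 = $1790.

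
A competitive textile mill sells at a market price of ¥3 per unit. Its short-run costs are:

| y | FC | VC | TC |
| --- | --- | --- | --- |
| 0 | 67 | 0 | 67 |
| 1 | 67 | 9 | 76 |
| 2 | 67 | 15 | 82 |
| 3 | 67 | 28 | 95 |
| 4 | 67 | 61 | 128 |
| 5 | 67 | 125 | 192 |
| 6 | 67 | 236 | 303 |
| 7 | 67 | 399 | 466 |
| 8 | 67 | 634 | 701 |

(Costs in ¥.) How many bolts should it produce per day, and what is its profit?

y = 0 (shut down); profit = -¥67

Compute π = P·y − TC at each output: y=0: -67; y=1: -73; y=2: -76; y=3: -86; y=4: -116; y=5: -177; y=6: -285; y=7: -445; y=8: -677.
Profit is highest at y = 0. Equivalently, the lowest AVC in the table is 15/2 ≈ ¥7.50 at y = 2, and P = ¥3 falls below it — price never covers variable cost, so the firm shuts down and loses only its fixed cost.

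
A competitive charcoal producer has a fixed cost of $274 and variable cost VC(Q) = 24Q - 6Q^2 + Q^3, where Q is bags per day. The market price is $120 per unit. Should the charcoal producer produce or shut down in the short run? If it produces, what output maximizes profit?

Produce at Q = 8

Variable cost is VC = 24Q - 6Q^2 + Q^3, so AVC = VC/Q = 24 - 6Q + Q^2 and MC = dTC/dQ = 24 - 12Q + 3Q^2.
AVC is minimized where dAVC/dQ = -6 + 2Q = 0, at Q = 3; min AVC = 24 - 6·3 + 3^2 = $15.
Because $120 ≥ $15, revenue can cover variable cost; the firm operates.
P = MC gives -96 - 12Q + 3Q^2 = 0, with roots -4 and 8. Take the larger (rising MC): Q* = 8.
Check: AVC at Q = 8 is $40 ≤ P, so revenue covers variable cost.
Profit = P·Q − TC = 120·8 − 594 = $366.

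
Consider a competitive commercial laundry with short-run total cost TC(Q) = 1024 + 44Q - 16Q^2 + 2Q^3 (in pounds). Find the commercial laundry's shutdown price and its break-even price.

Shutdown price = £12; break-even price = £172

AVC = 44 - 16Q + 2Q^2; minimized at Q = 4, giving min AVC = £12. That is the shutdown price.
ATC = 1024/Q + 44 - 16Q + 2Q^2. Setting dATC/dQ = −1024/Q^2 − 16 + 4Q = 0 gives Q = 8 (since 4·8^3 − 16·8^2 = 1024).
min ATC = 1024/8 + 44 − 16·8 + 2·8^2 = £172. That is the break-even price.
For £12 ≤ P < £172 the firm produces at a loss; below £12 it shuts down.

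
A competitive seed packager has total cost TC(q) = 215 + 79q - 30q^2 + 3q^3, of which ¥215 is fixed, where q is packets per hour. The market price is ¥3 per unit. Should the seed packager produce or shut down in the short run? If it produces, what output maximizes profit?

From TC, MC = TC'(q) = 79 - 60q + 9q^2 and AVC = VC/q = 79 - 30q + 3q^2.
AVC is minimized where dAVC/dq = -30 + 6q = 0, at q = 5; min AVC = 79 - 30·5 + 3·5^2 = ¥4.
Since P = ¥3 < min AVC = ¥4, price fails to cover variable cost at any output.
Shutting down limits the loss to fixed cost, ¥215.

Shut down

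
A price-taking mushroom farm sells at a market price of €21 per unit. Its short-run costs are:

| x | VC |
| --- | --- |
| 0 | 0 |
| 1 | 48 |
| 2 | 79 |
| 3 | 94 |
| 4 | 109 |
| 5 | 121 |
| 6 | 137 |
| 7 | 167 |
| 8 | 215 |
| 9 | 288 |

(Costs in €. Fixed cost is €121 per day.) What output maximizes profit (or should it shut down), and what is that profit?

Tabulate TR − TC: x=0: -121; x=1: -148; x=2: -158; x=3: -152; x=4: -146; x=5: -137; x=6: -132; x=7: -141; x=8: -168; x=9: -220.
Profit is highest at x = 0. Equivalently, the lowest AVC in the table is 137/6 ≈ €22.83 at x = 6, and P = €21 falls below it — price never covers variable cost, so the firm shuts down and loses only its fixed cost.

x = 0 (shut down); profit = -€121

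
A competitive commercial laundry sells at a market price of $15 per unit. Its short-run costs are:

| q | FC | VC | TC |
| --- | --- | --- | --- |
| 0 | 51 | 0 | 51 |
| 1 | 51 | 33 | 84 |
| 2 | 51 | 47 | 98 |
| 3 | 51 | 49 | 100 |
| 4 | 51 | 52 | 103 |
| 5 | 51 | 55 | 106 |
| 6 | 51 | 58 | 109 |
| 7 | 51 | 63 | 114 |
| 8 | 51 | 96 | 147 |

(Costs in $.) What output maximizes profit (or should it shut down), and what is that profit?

q = 7; profit = -$9

Tabulate TR − TC: q=0: -51; q=1: -69; q=2: -68; q=3: -55; q=4: -43; q=5: -31; q=6: -19; q=7: -9; q=8: -27.
Profit is maximized at q = 7. AVC there is 63/7 = $9 ≤ P, so producing beats shutting down (which would give -$51).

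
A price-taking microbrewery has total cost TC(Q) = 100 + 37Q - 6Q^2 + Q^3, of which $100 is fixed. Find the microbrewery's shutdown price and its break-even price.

AVC = 37 - 6Q + Q^2; minimized at Q = 3, giving min AVC = $28. That is the shutdown price.
ATC = 100/Q + 37 - 6Q + Q^2. Setting dATC/dQ = −100/Q^2 − 6 + 2Q = 0 gives Q = 5 (since 2·5^3 − 6·5^2 = 100).
min ATC = 100/5 + 37 − 6·5 + 5^2 = $52. That is the break-even price.
For $28 ≤ P < $52 the firm produces at a loss; below $28 it shuts down.

Shutdown price = $28; break-even price = $52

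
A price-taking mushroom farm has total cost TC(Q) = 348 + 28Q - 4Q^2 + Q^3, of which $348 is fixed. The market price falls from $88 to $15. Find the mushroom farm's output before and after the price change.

Output falls from 6 to 0 (the firm shuts down)

MC = 28 - 8Q + 3Q^2; the shutdown threshold is min AVC = $24 (at Q = 2).
With P = $88 above the shutdown price, P = MC gives Q = 6.
At P = $15 < min AVC = $24, price no longer covers variable cost at any output, so the firm shuts down: Q = 0.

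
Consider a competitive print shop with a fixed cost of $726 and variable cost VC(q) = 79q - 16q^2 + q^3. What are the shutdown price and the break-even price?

Shutdown price = min AVC. AVC = 79 - 16q + q^2, with vertex at q = 8 and minimum $15.
ATC = 726/q + 79 - 16q + q^2. Setting dATC/dq = −726/q^2 − 16 + 2q = 0 gives q = 11 (since 2·11^3 − 16·11^2 = 726).
min ATC = 726/11 + 79 − 16·11 + 11^2 = $90. That is the break-even price.
Between these two prices the firm operates at a loss; above $90 it earns a profit.

Shutdown price = $15; break-even price = $90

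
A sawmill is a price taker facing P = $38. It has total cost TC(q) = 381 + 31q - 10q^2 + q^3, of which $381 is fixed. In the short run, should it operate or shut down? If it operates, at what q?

Produce at q = 7

From TC, MC = TC'(q) = 31 - 20q + 3q^2 and AVC = VC/q = 31 - 10q + q^2.
The AVC parabola has its vertex at q = 10/2 = 5, where AVC = 31 - 10·5 + 5^2 = $6.
Because $38 ≥ $6, revenue can cover variable cost; the firm operates.
Solving P = MC: -7 - 20q + 3q^2 = 0 ⇒ q = -1/3 or 7. On the upward-sloping branch, q* = 7.
Check: AVC at q = 7 is $10 ≤ P, so revenue covers variable cost.
Profit = P·q − TC = 38·7 − 451 = -$185, a loss, but smaller than the $381 fixed cost the firm would lose by shutting down.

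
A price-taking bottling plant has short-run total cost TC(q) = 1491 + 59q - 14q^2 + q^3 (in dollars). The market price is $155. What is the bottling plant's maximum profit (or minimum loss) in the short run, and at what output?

Profit = -$51 at q = 12

AVC = 59 - 14q + q^2 has its minimum $10 at q = 7; price $155 clears that bar, so the firm operates.
MC = 59 - 28q + 3q^2. Setting P = MC and taking the root on the rising branch gives q* = 12.
TR = 155·12 = 1860. TC = 1491 + 420 = 1911. Profit = 1860 − 1911 = -$51.
By producing, the firm covers all variable cost plus $1440 of fixed cost; shutting down would lose the full $1491.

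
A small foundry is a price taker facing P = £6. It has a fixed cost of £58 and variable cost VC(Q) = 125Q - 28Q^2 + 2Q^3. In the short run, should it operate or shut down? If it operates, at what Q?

From TC, MC = TC'(Q) = 125 - 56Q + 6Q^2 and AVC = VC/Q = 125 - 28Q + 2Q^2.
AVC is minimized where dAVC/dQ = -28 + 4Q = 0, at Q = 7; min AVC = 125 - 28·7 + 2·7^2 = £27.
Since P = £6 < min AVC = £27, price fails to cover variable cost at any output.
Shutting down limits the loss to fixed cost, £58.

Shut down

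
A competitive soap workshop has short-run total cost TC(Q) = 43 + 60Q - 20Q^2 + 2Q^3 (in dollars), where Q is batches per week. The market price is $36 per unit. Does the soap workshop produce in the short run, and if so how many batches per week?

Strip out fixed cost: VC = 60Q - 20Q^2 + 2Q^3. Then AVC = 60 - 20Q + 2Q^2 and MC = 60 - 40Q + 6Q^2.
The AVC parabola has its vertex at Q = 20/4 = 5, where AVC = 60 - 20·5 + 2·5^2 = $10.
Because $36 ≥ $10, revenue can cover variable cost; the firm operates.
Solving P = MC: 24 - 40Q + 6Q^2 = 0 ⇒ Q = 2/3 or 6. On the upward-sloping branch, Q* = 6.
Check: AVC at Q = 6 is $12 ≤ P, so revenue covers variable cost.
Profit = P·Q − TC = 36·6 − 115 = $101.

Produce at Q = 6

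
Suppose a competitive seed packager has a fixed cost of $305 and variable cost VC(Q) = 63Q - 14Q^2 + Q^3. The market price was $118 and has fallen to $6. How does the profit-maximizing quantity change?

Output falls from 11 to 0 (the firm shuts down)

AVC = 63 - 14Q + Q^2, minimized at Q = 7 where min AVC = $14. MC = 63 - 28Q + 3Q^2.
With P = $118 above the shutdown price, P = MC gives Q = 11.
At P = $6 < min AVC = $14, price no longer covers variable cost at any output, so the firm shuts down: Q = 0.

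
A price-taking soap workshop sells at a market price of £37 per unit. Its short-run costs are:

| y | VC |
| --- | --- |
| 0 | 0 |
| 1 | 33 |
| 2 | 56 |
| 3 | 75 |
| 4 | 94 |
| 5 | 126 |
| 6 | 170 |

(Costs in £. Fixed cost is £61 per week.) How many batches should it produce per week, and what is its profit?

y = 5; profit = -£2

Profit at each row (π = 37y − TC): y=0: -61; y=1: -57; y=2: -43; y=3: -25; y=4: -7; y=5: -2; y=6: -9.
Profit is maximized at y = 5. AVC there is 126/5 = £25.20 ≤ P, so producing beats shutting down (which would give -£61).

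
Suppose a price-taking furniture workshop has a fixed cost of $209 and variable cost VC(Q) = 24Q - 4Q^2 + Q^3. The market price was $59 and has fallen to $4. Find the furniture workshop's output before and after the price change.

Output falls from 5 to 0 (the firm shuts down)

MC = 24 - 8Q + 3Q^2; the shutdown threshold is min AVC = $20 (at Q = 2).
With P = $59 above the shutdown price, P = MC gives Q = 5.
At P = $4 < min AVC = $20, price no longer covers variable cost at any output, so the firm shuts down: Q = 0.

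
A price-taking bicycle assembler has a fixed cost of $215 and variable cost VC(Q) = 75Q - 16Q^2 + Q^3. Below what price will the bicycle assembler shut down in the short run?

$11 per unit

The firm shuts down when price falls below the minimum of average variable cost. AVC = VC/Q = 75 - 16Q + Q^2.
At the minimum of AVC, MC = AVC. MC = 75 - 32Q + 3Q^2; setting MC = AVC gives 2Q^2 - 16Q = 0, so Q = 8. min AVC = 11.
For P < $11 the firm produces nothing.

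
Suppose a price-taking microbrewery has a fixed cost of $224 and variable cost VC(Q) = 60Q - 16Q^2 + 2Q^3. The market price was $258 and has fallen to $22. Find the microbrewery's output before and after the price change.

Output falls from 9 to 0 (the firm shuts down)

AVC = 60 - 16Q + 2Q^2, minimized at Q = 4 where min AVC = $28. MC = 60 - 32Q + 6Q^2.
With P = $258 above the shutdown price, P = MC gives Q = 9.
At P = $22 < min AVC = $28, price no longer covers variable cost at any output, so the firm shuts down: Q = 0.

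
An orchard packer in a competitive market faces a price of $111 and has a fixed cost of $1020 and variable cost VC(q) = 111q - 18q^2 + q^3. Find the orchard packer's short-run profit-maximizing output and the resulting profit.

Profit = -$156 at q = 12

AVC = 111 - 18q + q^2; min AVC = $30 at q = 9. Since P = $111 ≥ min AVC, the firm produces.
With MC = 111 - 36q + 3q^2, P = MC on the upward-sloping part at q* = 12.
TR = 111·12 = 1332. TC = 1020 + 468 = 1488. Profit = 1332 − 1488 = -$156.
Shutting down would mean losing the fixed cost of $1020, so operating at a loss of $156 is better by $864.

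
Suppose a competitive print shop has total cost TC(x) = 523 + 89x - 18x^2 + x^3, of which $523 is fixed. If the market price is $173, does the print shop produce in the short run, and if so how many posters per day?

From TC, MC = TC'(x) = 89 - 36x + 3x^2 and AVC = VC/x = 89 - 18x + x^2.
The AVC parabola has its vertex at x = 18/2 = 9, where AVC = 89 - 18·9 + 9^2 = $8.
Because $173 ≥ $8, revenue can cover variable cost; the firm operates.
Set P = MC: 173 = 89 - 36x + 3x^2 → -84 - 36x + 3x^2 = 0. The roots are x = -2 and x = 14; the profit-maximizing output is on the rising part of MC, so x* = 14.
Check: AVC at x = 14 is $33 ≤ P, so revenue covers variable cost.
Profit = P·x − TC = 173·14 − 985 = $1437.

Produce at x = 14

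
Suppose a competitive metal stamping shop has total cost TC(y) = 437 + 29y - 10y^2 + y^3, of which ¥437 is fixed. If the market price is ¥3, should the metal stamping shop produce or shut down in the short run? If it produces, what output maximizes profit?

Strip out fixed cost: VC = 29y - 10y^2 + y^3. Then AVC = 29 - 10y + y^2 and MC = 29 - 20y + 3y^2.
AVC is minimized where dAVC/dy = -10 + 2y = 0, at y = 5; min AVC = 29 - 10·5 + 5^2 = ¥4.
Since P = ¥3 < min AVC = ¥4, price fails to cover variable cost at any output.
Best response: produce nothing and absorb the ¥437 fixed cost.

Shut down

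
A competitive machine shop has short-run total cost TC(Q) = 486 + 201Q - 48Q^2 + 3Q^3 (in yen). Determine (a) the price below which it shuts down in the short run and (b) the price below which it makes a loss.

Shutdown price = min AVC. AVC = 201 - 48Q + 3Q^2, with vertex at Q = 8 and minimum ¥9.
ATC = 486/Q + 201 - 48Q + 3Q^2. Setting dATC/dQ = −486/Q^2 − 48 + 6Q = 0 gives Q = 9 (since 6·9^3 − 48·9^2 = 486).
min ATC = 486/9 + 201 − 48·9 + 3·9^2 = ¥66. That is the break-even price.
For ¥9 ≤ P < ¥66 the firm produces at a loss; below ¥9 it shuts down.

Shutdown price = ¥9; break-even price = ¥66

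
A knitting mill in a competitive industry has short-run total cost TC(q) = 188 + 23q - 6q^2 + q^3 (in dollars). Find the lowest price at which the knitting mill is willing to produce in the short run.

The firm shuts down when price falls below the minimum of average variable cost. AVC = VC/q = 23 - 6q + q^2.
At the minimum of AVC, MC = AVC. MC = 23 - 12q + 3q^2; setting MC = AVC gives 2q^2 - 6q = 0, so q = 3. min AVC = 14.
The firm shuts down for any P below $14.

$14 per unit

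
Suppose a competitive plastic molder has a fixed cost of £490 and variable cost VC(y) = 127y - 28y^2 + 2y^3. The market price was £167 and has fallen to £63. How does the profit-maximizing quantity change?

MC = 127 - 56y + 6y^2; the shutdown threshold is min AVC = £29 (at y = 7).
With P = £167 above the shutdown price, P = MC gives y = 10.
At P = £63 ≥ min AVC, set P = MC: y = 8. The firm stays open but cuts output.

Output falls from 10 to 8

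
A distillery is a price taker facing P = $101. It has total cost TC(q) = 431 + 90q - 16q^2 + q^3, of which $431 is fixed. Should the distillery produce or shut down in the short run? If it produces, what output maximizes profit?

Produce at q = 11

Variable cost is VC = 90q - 16q^2 + q^3, so AVC = VC/q = 90 - 16q + q^2 and MC = dTC/dq = 90 - 32q + 3q^2.
The AVC parabola has its vertex at q = 16/2 = 8, where AVC = 90 - 16·8 + 8^2 = $26.
Since P = $101 ≥ min AVC = $26, price covers variable cost and the firm should produce.
P = MC gives -11 - 32q + 3q^2 = 0, with roots -1/3 and 11. Take the larger (rising MC): q* = 11.
Check: AVC at q = 11 is $35 ≤ P, so revenue covers variable cost.
Profit = P·q − TC = 101·11 − 816 = $295.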